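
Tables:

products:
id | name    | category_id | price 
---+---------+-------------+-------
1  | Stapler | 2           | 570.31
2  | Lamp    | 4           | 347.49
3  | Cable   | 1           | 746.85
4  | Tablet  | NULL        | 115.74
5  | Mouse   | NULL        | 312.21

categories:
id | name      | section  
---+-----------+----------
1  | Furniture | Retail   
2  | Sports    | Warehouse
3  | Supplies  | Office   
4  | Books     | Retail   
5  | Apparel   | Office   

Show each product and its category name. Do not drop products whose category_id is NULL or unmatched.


LEFT JOIN keeps every row from products (the left table); where category_id has no match in categories, the category columns become NULL. Walk through each product:
  - product 1 (Stapler): category_id=2 -> matches Sports
  - product 2 (Lamp): category_id=4 -> matches Books
  - product 3 (Cable): category_id=1 -> matches Furniture
  - product 4 (Tablet): category_id=NULL, no match -> kept with NULL
  - product 5 (Mouse): category_id=NULL, no match -> kept with NULL
All 5 rows appear; 2 have NULL category.

SQL:
SELECT a.name, b.name AS category
FROM products a
LEFT JOIN categories b ON a.category_id = b.id

Result:
name    | category 
--------+----------
Stapler | Sports   
Lamp    | Books    
Cable   | Furniture
Tablet  | NULL     
Mouse   | NULL     


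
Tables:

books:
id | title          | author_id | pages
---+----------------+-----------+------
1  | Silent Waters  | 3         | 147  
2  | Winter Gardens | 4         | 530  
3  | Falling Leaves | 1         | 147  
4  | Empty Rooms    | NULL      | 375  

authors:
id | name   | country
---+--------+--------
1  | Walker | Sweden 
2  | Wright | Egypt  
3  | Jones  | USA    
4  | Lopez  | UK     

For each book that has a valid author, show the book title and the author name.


INNER JOIN keeps only books rows whose author_id matches an id in authors. Walk through each book:
  - book 1 (Silent Waters): author_id=3 -> matches Jones
  - book 2 (Winter Gardens): author_id=4 -> matches Lopez
  - book 3 (Falling Leaves): author_id=1 -> matches Walker
  - book 4 (Empty Rooms): author_id=NULL, no match -> dropped
So 1 of 4 rows is dropped.

SQL:
SELECT a.title, b.name AS author
FROM books a
INNER JOIN authors b ON a.author_id = b.id

Result:
title          | author
---------------+-------
Silent Waters  | Jones 
Winter Gardens | Lopez 
Falling Leaves | Walker


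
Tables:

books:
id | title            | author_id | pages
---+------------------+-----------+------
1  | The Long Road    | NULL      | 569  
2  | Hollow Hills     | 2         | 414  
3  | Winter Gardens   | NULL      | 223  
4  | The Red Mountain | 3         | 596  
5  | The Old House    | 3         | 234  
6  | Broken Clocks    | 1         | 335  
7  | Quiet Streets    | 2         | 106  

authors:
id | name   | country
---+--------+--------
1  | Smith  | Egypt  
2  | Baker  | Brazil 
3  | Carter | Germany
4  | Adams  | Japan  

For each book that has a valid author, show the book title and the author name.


INNER JOIN keeps only books rows whose author_id matches an id in authors. Walk through each book:
  - book 1 (The Long Road): author_id=NULL, no match -> dropped
  - book 2 (Hollow Hills): author_id=2 -> matches Baker
  - book 3 (Winter Gardens): author_id=NULL, no match -> dropped
  - book 4 (The Red Mountain): author_id=3 -> matches Carter
  - book 5 (The Old House): author_id=3 -> matches Carter
  - book 6 (Broken Clocks): author_id=1 -> matches Smith
  - book 7 (Quiet Streets): author_id=2 -> matches Baker
So 2 of 7 rows are dropped.

SQL:
SELECT a.title, b.name AS author
FROM books a
INNER JOIN authors b ON a.author_id = b.id

Result:
title            | author
-----------------+-------
Hollow Hills     | Baker 
The Red Mountain | Carter
The Old House    | Carter
Broken Clocks    | Smith 
Quiet Streets    | Baker 


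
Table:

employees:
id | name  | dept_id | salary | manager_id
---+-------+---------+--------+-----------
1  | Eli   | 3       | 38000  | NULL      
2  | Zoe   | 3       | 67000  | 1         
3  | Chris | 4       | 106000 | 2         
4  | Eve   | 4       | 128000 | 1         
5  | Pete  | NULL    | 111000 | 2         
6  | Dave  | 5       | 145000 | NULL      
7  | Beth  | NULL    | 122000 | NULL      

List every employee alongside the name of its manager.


This is a self-join: employees is joined to a second copy of itself, matching each row's manager_id to another row's id. Use LEFT JOIN so rows with manager_id=NULL are kept.
  - employee 1 (Eli): manager_id=NULL -> NULL
  - employee 2 (Zoe): manager_id=1 -> Eli
  - employee 3 (Chris): manager_id=2 -> Zoe
  - employee 4 (Eve): manager_id=1 -> Eli
  - employee 5 (Pete): manager_id=2 -> Zoe
  - employee 6 (Dave): manager_id=NULL -> NULL
  - employee 7 (Beth): manager_id=NULL -> NULL

SQL:
SELECT a.name AS item, b.name AS manager
FROM employees a
LEFT JOIN employees b ON a.manager_id = b.id

Result:
item  | manager
------+--------
Eli   | NULL   
Zoe   | Eli    
Chris | Zoe    
Eve   | Eli    
Pete  | Zoe    
Dave  | NULL   
Beth  | NULL   


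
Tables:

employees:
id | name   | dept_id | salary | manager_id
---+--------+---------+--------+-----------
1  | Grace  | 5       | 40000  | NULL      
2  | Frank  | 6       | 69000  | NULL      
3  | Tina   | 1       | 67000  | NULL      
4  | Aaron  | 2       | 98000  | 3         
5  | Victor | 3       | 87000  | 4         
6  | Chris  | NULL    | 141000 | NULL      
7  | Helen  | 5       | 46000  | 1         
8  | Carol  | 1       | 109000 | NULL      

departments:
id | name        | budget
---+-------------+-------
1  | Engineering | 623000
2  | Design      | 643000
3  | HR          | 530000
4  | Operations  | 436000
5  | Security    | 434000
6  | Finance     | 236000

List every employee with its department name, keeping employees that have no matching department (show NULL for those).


LEFT JOIN keeps every row from employees (the left table); where dept_id has no match in departments, the department columns become NULL. Walk through each employee:
  - employee 1 (Grace): dept_id=5 -> matches Security
  - employee 2 (Frank): dept_id=6 -> matches Finance
  - employee 3 (Tina): dept_id=1 -> matches Engineering
  - employee 4 (Aaron): dept_id=2 -> matches Design
  - employee 5 (Victor): dept_id=3 -> matches HR
  - employee 6 (Chris): dept_id=NULL, no match -> kept with NULL
  - employee 7 (Helen): dept_id=5 -> matches Security
  - employee 8 (Carol): dept_id=1 -> matches Engineering
All 8 rows appear; 1 has NULL department.

SQL:
SELECT a.name, b.name AS department
FROM employees a
LEFT JOIN departments b ON a.dept_id = b.id

Result:
name   | department 
-------+------------
Grace  | Security   
Frank  | Finance    
Tina   | Engineering
Aaron  | Design     
Victor | HR         
Chris  | NULL       
Helen  | Security   
Carol  | Engineering


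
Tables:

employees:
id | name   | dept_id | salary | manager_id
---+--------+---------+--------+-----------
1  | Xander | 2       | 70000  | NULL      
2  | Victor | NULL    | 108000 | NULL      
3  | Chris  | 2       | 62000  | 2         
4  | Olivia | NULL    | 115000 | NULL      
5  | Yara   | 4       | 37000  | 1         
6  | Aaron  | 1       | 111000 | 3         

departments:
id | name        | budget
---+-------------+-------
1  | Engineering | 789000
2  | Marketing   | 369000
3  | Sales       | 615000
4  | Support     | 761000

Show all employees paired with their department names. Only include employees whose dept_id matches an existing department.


INNER JOIN keeps only employees rows whose dept_id matches an id in departments. Walk through each employee:
  - employee 1 (Xander): dept_id=2 -> matches Marketing
  - employee 2 (Victor): dept_id=NULL, no match -> dropped
  - employee 3 (Chris): dept_id=2 -> matches Marketing
  - employee 4 (Olivia): dept_id=NULL, no match -> dropped
  - employee 5 (Yara): dept_id=4 -> matches Support
  - employee 6 (Aaron): dept_id=1 -> matches Engineering
So 2 of 6 rows are dropped.

SQL:
SELECT a.name, b.name AS department
FROM employees a
INNER JOIN departments b ON a.dept_id = b.id

Result:
name   | department 
-------+------------
Xander | Marketing  
Chris  | Marketing  
Yara   | Support    
Aaron  | Engineering


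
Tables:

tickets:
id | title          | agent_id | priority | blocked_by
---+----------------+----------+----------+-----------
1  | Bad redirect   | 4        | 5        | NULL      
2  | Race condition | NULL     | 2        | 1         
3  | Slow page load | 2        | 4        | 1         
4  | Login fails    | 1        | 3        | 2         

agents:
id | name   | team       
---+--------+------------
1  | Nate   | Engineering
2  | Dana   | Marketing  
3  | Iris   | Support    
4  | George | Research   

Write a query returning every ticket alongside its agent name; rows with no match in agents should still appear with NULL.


LEFT JOIN keeps every row from tickets (the left table); where agent_id has no match in agents, the agent columns become NULL. Walk through each ticket:
  - ticket 1 (Bad redirect): agent_id=4 -> matches George
  - ticket 2 (Race condition): agent_id=NULL, no match -> kept with NULL
  - ticket 3 (Slow page load): agent_id=2 -> matches Dana
  - ticket 4 (Login fails): agent_id=1 -> matches Nate
All 4 rows appear; 1 has NULL agent.

SQL:
SELECT a.title, b.name AS agent
FROM tickets a
LEFT JOIN agents b ON a.agent_id = b.id

Result:
title          | agent 
---------------+-------
Bad redirect   | George
Race condition | NULL  
Slow page load | Dana  
Login fails    | Nate  


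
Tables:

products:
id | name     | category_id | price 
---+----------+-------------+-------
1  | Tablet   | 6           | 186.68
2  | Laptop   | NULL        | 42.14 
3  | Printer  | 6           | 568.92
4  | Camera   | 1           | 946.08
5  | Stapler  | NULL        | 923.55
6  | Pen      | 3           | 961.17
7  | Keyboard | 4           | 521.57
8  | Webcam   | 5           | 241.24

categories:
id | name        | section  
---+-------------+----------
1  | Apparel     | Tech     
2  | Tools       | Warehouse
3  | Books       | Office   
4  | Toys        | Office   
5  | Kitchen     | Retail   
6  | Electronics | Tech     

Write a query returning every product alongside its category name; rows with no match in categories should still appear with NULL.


LEFT JOIN keeps every row from products (the left table); where category_id has no match in categories, the category columns become NULL. Walk through each product:
  - product 1 (Tablet): category_id=6 -> matches Electronics
  - product 2 (Laptop): category_id=NULL, no match -> kept with NULL
  - product 3 (Printer): category_id=6 -> matches Electronics
  - product 4 (Camera): category_id=1 -> matches Apparel
  - product 5 (Stapler): category_id=NULL, no match -> kept with NULL
  - product 6 (Pen): category_id=3 -> matches Books
  - product 7 (Keyboard): category_id=4 -> matches Toys
  - product 8 (Webcam): category_id=5 -> matches Kitchen
All 8 rows appear; 2 have NULL category.

SQL:
SELECT a.name, b.name AS category
FROM products a
LEFT JOIN categories b ON a.category_id = b.id

Result:
name     | category   
---------+------------
Tablet   | Electronics
Laptop   | NULL       
Printer  | Electronics
Camera   | Apparel    
Stapler  | NULL       
Pen      | Books      
Keyboard | Toys       
Webcam   | Kitchen    


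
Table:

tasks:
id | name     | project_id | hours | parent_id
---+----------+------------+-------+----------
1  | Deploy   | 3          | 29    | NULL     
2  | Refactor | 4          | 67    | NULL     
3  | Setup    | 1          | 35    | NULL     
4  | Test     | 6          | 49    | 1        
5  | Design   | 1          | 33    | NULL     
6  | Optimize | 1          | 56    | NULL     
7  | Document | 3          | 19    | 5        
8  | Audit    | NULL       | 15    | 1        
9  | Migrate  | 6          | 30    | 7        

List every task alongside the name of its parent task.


This is a self-join: tasks is joined to a second copy of itself, matching each row's parent_id to another row's id. Use LEFT JOIN so rows with parent_id=NULL are kept.
  - task 1 (Deploy): parent_id=NULL -> NULL
  - task 2 (Refactor): parent_id=NULL -> NULL
  - task 3 (Setup): parent_id=NULL -> NULL
  - task 4 (Test): parent_id=1 -> Deploy
  - task 5 (Design): parent_id=NULL -> NULL
  - task 6 (Optimize): parent_id=NULL -> NULL
  - task 7 (Document): parent_id=5 -> Design
  - task 8 (Audit): parent_id=1 -> Deploy
  - task 9 (Migrate): parent_id=7 -> Document

SQL:
SELECT a.name AS item, b.name AS parent
FROM tasks a
LEFT JOIN tasks b ON a.parent_id = b.id

Result:
item     | parent  
---------+---------
Deploy   | NULL    
Refactor | NULL    
Setup    | NULL    
Test     | Deploy  
Design   | NULL    
Optimize | NULL    
Document | Design  
Audit    | Deploy  
Migrate  | Document


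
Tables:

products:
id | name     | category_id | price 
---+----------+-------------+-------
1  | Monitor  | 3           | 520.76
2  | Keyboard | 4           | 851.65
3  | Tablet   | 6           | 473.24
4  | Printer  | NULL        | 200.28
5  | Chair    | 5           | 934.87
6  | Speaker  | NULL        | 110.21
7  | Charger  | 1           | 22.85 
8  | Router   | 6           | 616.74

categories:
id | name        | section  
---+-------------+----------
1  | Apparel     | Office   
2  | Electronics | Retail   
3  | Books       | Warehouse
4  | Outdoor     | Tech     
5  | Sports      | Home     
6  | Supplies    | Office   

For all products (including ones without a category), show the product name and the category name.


LEFT JOIN keeps every row from products (the left table); where category_id has no match in categories, the category columns become NULL. Walk through each product:
  - product 1 (Monitor): category_id=3 -> matches Books
  - product 2 (Keyboard): category_id=4 -> matches Outdoor
  - product 3 (Tablet): category_id=6 -> matches Supplies
  - product 4 (Printer): category_id=NULL, no match -> kept with NULL
  - product 5 (Chair): category_id=5 -> matches Sports
  - product 6 (Speaker): category_id=NULL, no match -> kept with NULL
  - product 7 (Charger): category_id=1 -> matches Apparel
  - product 8 (Router): category_id=6 -> matches Supplies
All 8 rows appear; 2 have NULL category.

SQL:
SELECT a.name, b.name AS category
FROM products a
LEFT JOIN categories b ON a.category_id = b.id

Result:
name     | category
---------+---------
Monitor  | Books   
Keyboard | Outdoor 
Tablet   | Supplies
Printer  | NULL    
Chair    | Sports  
Speaker  | NULL    
Charger  | Apparel 
Router   | Supplies


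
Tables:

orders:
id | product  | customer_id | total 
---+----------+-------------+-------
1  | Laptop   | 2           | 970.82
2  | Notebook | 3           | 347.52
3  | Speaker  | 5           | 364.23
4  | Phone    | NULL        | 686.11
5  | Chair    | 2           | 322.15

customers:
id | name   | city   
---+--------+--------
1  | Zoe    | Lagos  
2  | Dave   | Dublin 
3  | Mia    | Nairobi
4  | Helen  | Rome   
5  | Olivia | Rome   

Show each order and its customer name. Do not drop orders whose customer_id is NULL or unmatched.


LEFT JOIN keeps every row from orders (the left table); where customer_id has no match in customers, the customer columns become NULL. Walk through each order:
  - order 1 (Laptop): customer_id=2 -> matches Dave
  - order 2 (Notebook): customer_id=3 -> matches Mia
  - order 3 (Speaker): customer_id=5 -> matches Olivia
  - order 4 (Phone): customer_id=NULL, no match -> kept with NULL
  - order 5 (Chair): customer_id=2 -> matches Dave
All 5 rows appear; 1 has NULL customer.

SQL:
SELECT a.product, b.name AS customer
FROM orders a
LEFT JOIN customers b ON a.customer_id = b.id

Result:
product  | customer
---------+---------
Laptop   | Dave    
Notebook | Mia     
Speaker  | Olivia  
Phone    | NULL    
Chair    | Dave    


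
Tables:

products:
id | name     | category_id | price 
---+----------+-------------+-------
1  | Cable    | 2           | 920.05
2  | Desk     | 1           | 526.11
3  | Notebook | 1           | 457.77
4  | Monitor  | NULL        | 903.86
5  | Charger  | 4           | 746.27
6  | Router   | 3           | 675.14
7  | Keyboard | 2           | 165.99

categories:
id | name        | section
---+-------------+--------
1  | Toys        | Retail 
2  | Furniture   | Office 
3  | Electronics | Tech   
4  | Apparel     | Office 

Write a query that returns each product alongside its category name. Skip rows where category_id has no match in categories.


INNER JOIN keeps only products rows whose category_id matches an id in categories. Walk through each product:
  - product 1 (Cable): category_id=2 -> matches Furniture
  - product 2 (Desk): category_id=1 -> matches Toys
  - product 3 (Notebook): category_id=1 -> matches Toys
  - product 4 (Monitor): category_id=NULL, no match -> dropped
  - product 5 (Charger): category_id=4 -> matches Apparel
  - product 6 (Router): category_id=3 -> matches Electronics
  - product 7 (Keyboard): category_id=2 -> matches Furniture
So 1 of 7 rows is dropped.

SQL:
SELECT a.name, b.name AS category
FROM products a
INNER JOIN categories b ON a.category_id = b.id

Result:
name     | category   
---------+------------
Cable    | Furniture  
Desk     | Toys       
Notebook | Toys       
Charger  | Apparel    
Router   | Electronics
Keyboard | Furniture  


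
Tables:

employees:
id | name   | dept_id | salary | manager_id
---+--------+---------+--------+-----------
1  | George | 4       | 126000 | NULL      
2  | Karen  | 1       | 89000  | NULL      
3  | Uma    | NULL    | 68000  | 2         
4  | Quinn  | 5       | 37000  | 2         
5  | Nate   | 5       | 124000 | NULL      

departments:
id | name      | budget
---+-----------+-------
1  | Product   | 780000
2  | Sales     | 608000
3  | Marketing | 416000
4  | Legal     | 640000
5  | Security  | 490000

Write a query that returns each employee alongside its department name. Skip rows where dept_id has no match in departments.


INNER JOIN keeps only employees rows whose dept_id matches an id in departments. Walk through each employee:
  - employee 1 (George): dept_id=4 -> matches Legal
  - employee 2 (Karen): dept_id=1 -> matches Product
  - employee 3 (Uma): dept_id=NULL, no match -> dropped
  - employee 4 (Quinn): dept_id=5 -> matches Security
  - employee 5 (Nate): dept_id=5 -> matches Security
So 1 of 5 rows is dropped.

SQL:
SELECT a.name, b.name AS department
FROM employees a
INNER JOIN departments b ON a.dept_id = b.id

Result:
name   | department
-------+-----------
George | Legal     
Karen  | Product   
Quinn  | Security  
Nate   | Security  


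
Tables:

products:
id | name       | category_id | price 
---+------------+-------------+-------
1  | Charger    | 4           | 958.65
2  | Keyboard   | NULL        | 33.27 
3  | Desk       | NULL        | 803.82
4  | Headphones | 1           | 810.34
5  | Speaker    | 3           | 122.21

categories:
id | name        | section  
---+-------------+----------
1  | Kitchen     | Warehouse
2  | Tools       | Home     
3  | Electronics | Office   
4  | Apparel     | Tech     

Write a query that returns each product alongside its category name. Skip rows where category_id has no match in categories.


INNER JOIN keeps only products rows whose category_id matches an id in categories. Walk through each product:
  - product 1 (Charger): category_id=4 -> matches Apparel
  - product 2 (Keyboard): category_id=NULL, no match -> dropped
  - product 3 (Desk): category_id=NULL, no match -> dropped
  - product 4 (Headphones): category_id=1 -> matches Kitchen
  - product 5 (Speaker): category_id=3 -> matches Electronics
So 2 of 5 rows are dropped.

SQL:
SELECT a.name, b.name AS category
FROM products a
INNER JOIN categories b ON a.category_id = b.id

Result:
name       | category   
-----------+------------
Charger    | Apparel    
Headphones | Kitchen    
Speaker    | Electronics


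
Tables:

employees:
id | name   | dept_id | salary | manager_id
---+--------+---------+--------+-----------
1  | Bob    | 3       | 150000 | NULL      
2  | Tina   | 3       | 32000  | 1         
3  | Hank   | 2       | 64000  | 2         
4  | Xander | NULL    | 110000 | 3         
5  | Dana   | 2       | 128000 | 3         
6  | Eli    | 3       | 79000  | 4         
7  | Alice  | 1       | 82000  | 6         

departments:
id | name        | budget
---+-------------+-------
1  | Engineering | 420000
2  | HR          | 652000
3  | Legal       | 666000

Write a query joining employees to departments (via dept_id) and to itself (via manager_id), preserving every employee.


Two LEFT JOINs from the same base table employees: one to departments via dept_id, one to employees itself via manager_id. Both are LEFT so every employee is preserved.
Match against departments:
  - employee 1 (Bob): dept_id=3 -> matches Legal
  - employee 2 (Tina): dept_id=3 -> matches Legal
  - employee 3 (Hank): dept_id=2 -> matches HR
  - employee 4 (Xander): dept_id=NULL, no match -> kept with NULL
  - employee 5 (Dana): dept_id=2 -> matches HR
  - employee 6 (Eli): dept_id=3 -> matches Legal
  - employee 7 (Alice): dept_id=1 -> matches Engineering
Match against employees (self):
  - employee 1 (Bob): manager_id=NULL -> NULL
  - employee 2 (Tina): manager_id=1 -> Bob
  - employee 3 (Hank): manager_id=2 -> Tina
  - employee 4 (Xander): manager_id=3 -> Hank
  - employee 5 (Dana): manager_id=3 -> Hank
  - employee 6 (Eli): manager_id=4 -> Xander
  - employee 7 (Alice): manager_id=6 -> Eli

SQL:
SELECT a.name, b.name AS department, c.name AS manager
FROM employees a
LEFT JOIN departments b ON a.dept_id = b.id
LEFT JOIN employees c ON a.manager_id = c.id

Result:
name   | department  | manager
-------+-------------+--------
Bob    | Legal       | NULL   
Tina   | Legal       | Bob    
Hank   | HR          | Tina   
Xander | NULL        | Hank   
Dana   | HR          | Hank   
Eli    | Legal       | Xander 
Alice  | Engineering | Eli    


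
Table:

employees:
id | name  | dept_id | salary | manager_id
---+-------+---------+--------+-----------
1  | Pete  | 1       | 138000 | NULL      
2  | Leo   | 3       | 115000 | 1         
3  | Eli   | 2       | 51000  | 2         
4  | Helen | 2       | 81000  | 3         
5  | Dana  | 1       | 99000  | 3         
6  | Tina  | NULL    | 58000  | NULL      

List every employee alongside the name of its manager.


This is a self-join: employees is joined to a second copy of itself, matching each row's manager_id to another row's id. Use LEFT JOIN so rows with manager_id=NULL are kept.
  - employee 1 (Pete): manager_id=NULL -> NULL
  - employee 2 (Leo): manager_id=1 -> Pete
  - employee 3 (Eli): manager_id=2 -> Leo
  - employee 4 (Helen): manager_id=3 -> Eli
  - employee 5 (Dana): manager_id=3 -> Eli
  - employee 6 (Tina): manager_id=NULL -> NULL

SQL:
SELECT a.name AS item, b.name AS manager
FROM employees a
LEFT JOIN employees b ON a.manager_id = b.id

Result:
item  | manager
------+--------
Pete  | NULL   
Leo   | Pete   
Eli   | Leo    
Helen | Eli    
Dana  | Eli    
Tina  | NULL   


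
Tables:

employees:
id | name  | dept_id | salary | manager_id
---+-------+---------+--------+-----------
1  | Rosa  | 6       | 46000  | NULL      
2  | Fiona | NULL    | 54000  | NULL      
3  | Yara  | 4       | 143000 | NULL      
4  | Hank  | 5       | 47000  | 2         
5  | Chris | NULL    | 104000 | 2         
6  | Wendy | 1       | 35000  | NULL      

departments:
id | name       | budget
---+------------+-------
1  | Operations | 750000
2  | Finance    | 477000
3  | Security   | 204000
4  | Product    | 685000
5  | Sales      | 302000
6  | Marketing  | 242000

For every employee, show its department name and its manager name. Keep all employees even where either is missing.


Two LEFT JOINs from the same base table employees: one to departments via dept_id, one to employees itself via manager_id. Both are LEFT so every employee is preserved.
Match against departments:
  - employee 1 (Rosa): dept_id=6 -> matches Marketing
  - employee 2 (Fiona): dept_id=NULL, no match -> kept with NULL
  - employee 3 (Yara): dept_id=4 -> matches Product
  - employee 4 (Hank): dept_id=5 -> matches Sales
  - employee 5 (Chris): dept_id=NULL, no match -> kept with NULL
  - employee 6 (Wendy): dept_id=1 -> matches Operations
Match against employees (self):
  - employee 1 (Rosa): manager_id=NULL -> NULL
  - employee 2 (Fiona): manager_id=NULL -> NULL
  - employee 3 (Yara): manager_id=NULL -> NULL
  - employee 4 (Hank): manager_id=2 -> Fiona
  - employee 5 (Chris): manager_id=2 -> Fiona
  - employee 6 (Wendy): manager_id=NULL -> NULL

SQL:
SELECT a.name, b.name AS department, c.name AS manager
FROM employees a
LEFT JOIN departments b ON a.dept_id = b.id
LEFT JOIN employees c ON a.manager_id = c.id

Result:
name  | department | manager
------+------------+--------
Rosa  | Marketing  | NULL   
Fiona | NULL       | NULL   
Yara  | Product    | NULL   
Hank  | Sales      | Fiona  
Chris | NULL       | Fiona  
Wendy | Operations | NULL   


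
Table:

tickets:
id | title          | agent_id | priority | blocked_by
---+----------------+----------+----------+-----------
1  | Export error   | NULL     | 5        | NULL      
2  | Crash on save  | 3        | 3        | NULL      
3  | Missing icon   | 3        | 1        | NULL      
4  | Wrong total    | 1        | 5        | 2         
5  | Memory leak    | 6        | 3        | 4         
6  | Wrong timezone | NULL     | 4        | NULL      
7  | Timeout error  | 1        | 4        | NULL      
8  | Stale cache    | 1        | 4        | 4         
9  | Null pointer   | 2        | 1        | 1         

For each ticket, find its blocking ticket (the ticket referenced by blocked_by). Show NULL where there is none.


This is a self-join: tickets is joined to a second copy of itself, matching each row's blocked_by to another row's id. Use LEFT JOIN so rows with blocked_by=NULL are kept.
  - ticket 1 (Export error): blocked_by=NULL -> NULL
  - ticket 2 (Crash on save): blocked_by=NULL -> NULL
  - ticket 3 (Missing icon): blocked_by=NULL -> NULL
  - ticket 4 (Wrong total): blocked_by=2 -> Crash on save
  - ticket 5 (Memory leak): blocked_by=4 -> Wrong total
  - ticket 6 (Wrong timezone): blocked_by=NULL -> NULL
  - ticket 7 (Timeout error): blocked_by=NULL -> NULL
  - ticket 8 (Stale cache): blocked_by=4 -> Wrong total
  - ticket 9 (Null pointer): blocked_by=1 -> Export error

SQL:
SELECT a.title AS item, b.title AS blocked_by
FROM tickets a
LEFT JOIN tickets b ON a.blocked_by = b.id

Result:
item           | blocked_by   
---------------+--------------
Export error   | NULL         
Crash on save  | NULL         
Missing icon   | NULL         
Wrong total    | Crash on save
Memory leak    | Wrong total  
Wrong timezone | NULL         
Timeout error  | NULL         
Stale cache    | Wrong total  
Null pointer   | Export error 


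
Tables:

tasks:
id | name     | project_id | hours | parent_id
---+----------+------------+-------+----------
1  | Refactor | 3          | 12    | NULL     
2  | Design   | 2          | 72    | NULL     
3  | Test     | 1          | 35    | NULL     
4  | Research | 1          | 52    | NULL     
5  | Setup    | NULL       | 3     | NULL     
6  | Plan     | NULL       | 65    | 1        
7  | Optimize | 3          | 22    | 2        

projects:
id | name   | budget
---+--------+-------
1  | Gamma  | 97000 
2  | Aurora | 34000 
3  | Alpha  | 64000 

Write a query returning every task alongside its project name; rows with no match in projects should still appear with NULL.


LEFT JOIN keeps every row from tasks (the left table); where project_id has no match in projects, the project columns become NULL. Walk through each task:
  - task 1 (Refactor): project_id=3 -> matches Alpha
  - task 2 (Design): project_id=2 -> matches Aurora
  - task 3 (Test): project_id=1 -> matches Gamma
  - task 4 (Research): project_id=1 -> matches Gamma
  - task 5 (Setup): project_id=NULL, no match -> kept with NULL
  - task 6 (Plan): project_id=NULL, no match -> kept with NULL
  - task 7 (Optimize): project_id=3 -> matches Alpha
All 7 rows appear; 2 have NULL project.

SQL:
SELECT a.name, b.name AS project
FROM tasks a
LEFT JOIN projects b ON a.project_id = b.id

Result:
name     | project
---------+--------
Refactor | Alpha  
Design   | Aurora 
Test     | Gamma  
Research | Gamma  
Setup    | NULL   
Plan     | NULL   
Optimize | Alpha  


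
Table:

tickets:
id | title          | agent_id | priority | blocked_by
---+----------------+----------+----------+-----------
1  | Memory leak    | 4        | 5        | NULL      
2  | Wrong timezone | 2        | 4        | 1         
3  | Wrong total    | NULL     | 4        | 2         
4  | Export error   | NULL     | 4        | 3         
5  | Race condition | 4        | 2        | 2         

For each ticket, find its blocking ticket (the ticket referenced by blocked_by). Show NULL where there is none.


This is a self-join: tickets is joined to a second copy of itself, matching each row's blocked_by to another row's id. Use LEFT JOIN so rows with blocked_by=NULL are kept.
  - ticket 1 (Memory leak): blocked_by=NULL -> NULL
  - ticket 2 (Wrong timezone): blocked_by=1 -> Memory leak
  - ticket 3 (Wrong total): blocked_by=2 -> Wrong timezone
  - ticket 4 (Export error): blocked_by=3 -> Wrong total
  - ticket 5 (Race condition): blocked_by=2 -> Wrong timezone

SQL:
SELECT a.title AS item, b.title AS blocked_by
FROM tickets a
LEFT JOIN tickets b ON a.blocked_by = b.id

Result:
item           | blocked_by    
---------------+---------------
Memory leak    | NULL          
Wrong timezone | Memory leak   
Wrong total    | Wrong timezone
Export error   | Wrong total   
Race condition | Wrong timezone


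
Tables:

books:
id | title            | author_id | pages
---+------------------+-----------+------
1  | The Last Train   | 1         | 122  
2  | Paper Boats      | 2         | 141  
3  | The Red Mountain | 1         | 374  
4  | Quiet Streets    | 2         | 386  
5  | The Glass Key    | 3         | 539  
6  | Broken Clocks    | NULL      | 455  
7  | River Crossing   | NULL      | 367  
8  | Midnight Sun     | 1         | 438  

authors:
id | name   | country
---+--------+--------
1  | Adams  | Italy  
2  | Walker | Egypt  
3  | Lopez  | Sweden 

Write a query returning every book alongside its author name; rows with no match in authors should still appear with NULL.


LEFT JOIN keeps every row from books (the left table); where author_id has no match in authors, the author columns become NULL. Walk through each book:
  - book 1 (The Last Train): author_id=1 -> matches Adams
  - book 2 (Paper Boats): author_id=2 -> matches Walker
  - book 3 (The Red Mountain): author_id=1 -> matches Adams
  - book 4 (Quiet Streets): author_id=2 -> matches Walker
  - book 5 (The Glass Key): author_id=3 -> matches Lopez
  - book 6 (Broken Clocks): author_id=NULL, no match -> kept with NULL
  - book 7 (River Crossing): author_id=NULL, no match -> kept with NULL
  - book 8 (Midnight Sun): author_id=1 -> matches Adams
All 8 rows appear; 2 have NULL author.

SQL:
SELECT a.title, b.name AS author
FROM books a
LEFT JOIN authors b ON a.author_id = b.id

Result:
title            | author
-----------------+-------
The Last Train   | Adams 
Paper Boats      | Walker
The Red Mountain | Adams 
Quiet Streets    | Walker
The Glass Key    | Lopez 
Broken Clocks    | NULL  
River Crossing   | NULL  
Midnight Sun     | Adams 


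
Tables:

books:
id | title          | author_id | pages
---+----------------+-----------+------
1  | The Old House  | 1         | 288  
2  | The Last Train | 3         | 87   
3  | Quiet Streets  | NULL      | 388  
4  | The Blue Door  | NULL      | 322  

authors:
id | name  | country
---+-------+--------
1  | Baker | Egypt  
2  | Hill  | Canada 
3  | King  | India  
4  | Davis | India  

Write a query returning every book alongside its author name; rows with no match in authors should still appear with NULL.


LEFT JOIN keeps every row from books (the left table); where author_id has no match in authors, the author columns become NULL. Walk through each book:
  - book 1 (The Old House): author_id=1 -> matches Baker
  - book 2 (The Last Train): author_id=3 -> matches King
  - book 3 (Quiet Streets): author_id=NULL, no match -> kept with NULL
  - book 4 (The Blue Door): author_id=NULL, no match -> kept with NULL
All 4 rows appear; 2 have NULL author.

SQL:
SELECT a.title, b.name AS author
FROM books a
LEFT JOIN authors b ON a.author_id = b.id

Result:
title          | author
---------------+-------
The Old House  | Baker 
The Last Train | King  
Quiet Streets  | NULL  
The Blue Door  | NULL  


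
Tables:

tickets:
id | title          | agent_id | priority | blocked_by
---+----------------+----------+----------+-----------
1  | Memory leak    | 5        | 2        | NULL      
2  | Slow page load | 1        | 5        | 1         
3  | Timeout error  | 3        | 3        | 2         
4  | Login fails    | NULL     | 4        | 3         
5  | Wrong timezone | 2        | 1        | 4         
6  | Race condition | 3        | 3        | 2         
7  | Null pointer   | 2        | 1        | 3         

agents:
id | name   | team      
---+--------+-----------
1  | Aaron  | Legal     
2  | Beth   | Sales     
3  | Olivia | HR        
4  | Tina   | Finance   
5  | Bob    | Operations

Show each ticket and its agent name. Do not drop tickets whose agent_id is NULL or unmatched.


LEFT JOIN keeps every row from tickets (the left table); where agent_id has no match in agents, the agent columns become NULL. Walk through each ticket:
  - ticket 1 (Memory leak): agent_id=5 -> matches Bob
  - ticket 2 (Slow page load): agent_id=1 -> matches Aaron
  - ticket 3 (Timeout error): agent_id=3 -> matches Olivia
  - ticket 4 (Login fails): agent_id=NULL, no match -> kept with NULL
  - ticket 5 (Wrong timezone): agent_id=2 -> matches Beth
  - ticket 6 (Race condition): agent_id=3 -> matches Olivia
  - ticket 7 (Null pointer): agent_id=2 -> matches Beth
All 7 rows appear; 1 has NULL agent.

SQL:
SELECT a.title, b.name AS agent
FROM tickets a
LEFT JOIN agents b ON a.agent_id = b.id

Result:
title          | agent 
---------------+-------
Memory leak    | Bob   
Slow page load | Aaron 
Timeout error  | Olivia
Login fails    | NULL  
Wrong timezone | Beth  
Race condition | Olivia
Null pointer   | Beth  


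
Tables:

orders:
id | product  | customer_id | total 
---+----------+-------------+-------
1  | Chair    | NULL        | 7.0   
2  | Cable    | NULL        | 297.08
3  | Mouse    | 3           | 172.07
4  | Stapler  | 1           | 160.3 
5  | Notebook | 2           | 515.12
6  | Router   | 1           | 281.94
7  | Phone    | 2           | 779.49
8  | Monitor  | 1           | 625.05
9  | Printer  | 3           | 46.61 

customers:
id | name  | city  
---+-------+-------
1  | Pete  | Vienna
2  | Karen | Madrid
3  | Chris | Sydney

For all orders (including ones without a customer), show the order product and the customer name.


LEFT JOIN keeps every row from orders (the left table); where customer_id has no match in customers, the customer columns become NULL. Walk through each order:
  - order 1 (Chair): customer_id=NULL, no match -> kept with NULL
  - order 2 (Cable): customer_id=NULL, no match -> kept with NULL
  - order 3 (Mouse): customer_id=3 -> matches Chris
  - order 4 (Stapler): customer_id=1 -> matches Pete
  - order 5 (Notebook): customer_id=2 -> matches Karen
  - order 6 (Router): customer_id=1 -> matches Pete
  - order 7 (Phone): customer_id=2 -> matches Karen
  - order 8 (Monitor): customer_id=1 -> matches Pete
  - order 9 (Printer): customer_id=3 -> matches Chris
All 9 rows appear; 2 have NULL customer.

SQL:
SELECT a.product, b.name AS customer
FROM orders a
LEFT JOIN customers b ON a.customer_id = b.id

Result:
product  | customer
---------+---------
Chair    | NULL    
Cable    | NULL    
Mouse    | Chris   
Stapler  | Pete    
Notebook | Karen   
Router   | Pete    
Phone    | Karen   
Monitor  | Pete    
Printer  | Chris   


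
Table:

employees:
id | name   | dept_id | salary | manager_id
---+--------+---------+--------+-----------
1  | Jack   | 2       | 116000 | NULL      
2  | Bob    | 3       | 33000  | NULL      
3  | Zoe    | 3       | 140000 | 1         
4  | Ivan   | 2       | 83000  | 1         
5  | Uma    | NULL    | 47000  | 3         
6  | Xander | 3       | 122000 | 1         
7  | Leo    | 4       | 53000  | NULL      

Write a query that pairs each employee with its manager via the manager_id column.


This is a self-join: employees is joined to a second copy of itself, matching each row's manager_id to another row's id. Use LEFT JOIN so rows with manager_id=NULL are kept.
  - employee 1 (Jack): manager_id=NULL -> NULL
  - employee 2 (Bob): manager_id=NULL -> NULL
  - employee 3 (Zoe): manager_id=1 -> Jack
  - employee 4 (Ivan): manager_id=1 -> Jack
  - employee 5 (Uma): manager_id=3 -> Zoe
  - employee 6 (Xander): manager_id=1 -> Jack
  - employee 7 (Leo): manager_id=NULL -> NULL

SQL:
SELECT a.name AS item, b.name AS manager
FROM employees a
LEFT JOIN employees b ON a.manager_id = b.id

Result:
item   | manager
-------+--------
Jack   | NULL   
Bob    | NULL   
Zoe    | Jack   
Ivan   | Jack   
Uma    | Zoe    
Xander | Jack   
Leo    | NULL   


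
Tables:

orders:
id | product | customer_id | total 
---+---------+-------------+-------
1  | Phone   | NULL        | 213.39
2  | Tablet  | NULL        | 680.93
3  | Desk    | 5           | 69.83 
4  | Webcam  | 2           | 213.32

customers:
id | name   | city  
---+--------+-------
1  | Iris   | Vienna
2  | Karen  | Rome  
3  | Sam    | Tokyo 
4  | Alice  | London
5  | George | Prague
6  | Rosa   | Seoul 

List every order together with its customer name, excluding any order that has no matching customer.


INNER JOIN keeps only orders rows whose customer_id matches an id in customers. Walk through each order:
  - order 1 (Phone): customer_id=NULL, no match -> dropped
  - order 2 (Tablet): customer_id=NULL, no match -> dropped
  - order 3 (Desk): customer_id=5 -> matches George
  - order 4 (Webcam): customer_id=2 -> matches Karen
So 2 of 4 rows are dropped.

SQL:
SELECT a.product, b.name AS customer
FROM orders a
INNER JOIN customers b ON a.customer_id = b.id

Result:
product | customer
--------+---------
Desk    | George  
Webcam  | Karen   


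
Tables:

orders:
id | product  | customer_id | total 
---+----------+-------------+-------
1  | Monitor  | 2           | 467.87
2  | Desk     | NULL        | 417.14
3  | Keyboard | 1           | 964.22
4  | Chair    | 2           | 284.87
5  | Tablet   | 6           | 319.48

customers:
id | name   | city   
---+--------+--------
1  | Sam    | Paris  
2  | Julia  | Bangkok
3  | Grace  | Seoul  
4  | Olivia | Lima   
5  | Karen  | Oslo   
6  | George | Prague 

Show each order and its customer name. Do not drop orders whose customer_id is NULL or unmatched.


LEFT JOIN keeps every row from orders (the left table); where customer_id has no match in customers, the customer columns become NULL. Walk through each order:
  - order 1 (Monitor): customer_id=2 -> matches Julia
  - order 2 (Desk): customer_id=NULL, no match -> kept with NULL
  - order 3 (Keyboard): customer_id=1 -> matches Sam
  - order 4 (Chair): customer_id=2 -> matches Julia
  - order 5 (Tablet): customer_id=6 -> matches George
All 5 rows appear; 1 has NULL customer.

SQL:
SELECT a.product, b.name AS customer
FROM orders a
LEFT JOIN customers b ON a.customer_id = b.id

Result:
product  | customer
---------+---------
Monitor  | Julia   
Desk     | NULL    
Keyboard | Sam     
Chair    | Julia   
Tablet   | George  


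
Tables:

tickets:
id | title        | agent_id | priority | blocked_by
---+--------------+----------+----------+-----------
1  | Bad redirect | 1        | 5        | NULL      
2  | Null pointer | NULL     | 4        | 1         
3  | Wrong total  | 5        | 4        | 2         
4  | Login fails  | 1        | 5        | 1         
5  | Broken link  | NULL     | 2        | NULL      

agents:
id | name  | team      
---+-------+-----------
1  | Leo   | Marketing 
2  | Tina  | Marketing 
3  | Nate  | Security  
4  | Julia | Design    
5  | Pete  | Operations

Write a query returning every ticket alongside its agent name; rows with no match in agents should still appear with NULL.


LEFT JOIN keeps every row from tickets (the left table); where agent_id has no match in agents, the agent columns become NULL. Walk through each ticket:
  - ticket 1 (Bad redirect): agent_id=1 -> matches Leo
  - ticket 2 (Null pointer): agent_id=NULL, no match -> kept with NULL
  - ticket 3 (Wrong total): agent_id=5 -> matches Pete
  - ticket 4 (Login fails): agent_id=1 -> matches Leo
  - ticket 5 (Broken link): agent_id=NULL, no match -> kept with NULL
All 5 rows appear; 2 have NULL agent.

SQL:
SELECT a.title, b.name AS agent
FROM tickets a
LEFT JOIN agents b ON a.agent_id = b.id

Result:
title        | agent
-------------+------
Bad redirect | Leo  
Null pointer | NULL 
Wrong total  | Pete 
Login fails  | Leo  
Broken link  | NULL 
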